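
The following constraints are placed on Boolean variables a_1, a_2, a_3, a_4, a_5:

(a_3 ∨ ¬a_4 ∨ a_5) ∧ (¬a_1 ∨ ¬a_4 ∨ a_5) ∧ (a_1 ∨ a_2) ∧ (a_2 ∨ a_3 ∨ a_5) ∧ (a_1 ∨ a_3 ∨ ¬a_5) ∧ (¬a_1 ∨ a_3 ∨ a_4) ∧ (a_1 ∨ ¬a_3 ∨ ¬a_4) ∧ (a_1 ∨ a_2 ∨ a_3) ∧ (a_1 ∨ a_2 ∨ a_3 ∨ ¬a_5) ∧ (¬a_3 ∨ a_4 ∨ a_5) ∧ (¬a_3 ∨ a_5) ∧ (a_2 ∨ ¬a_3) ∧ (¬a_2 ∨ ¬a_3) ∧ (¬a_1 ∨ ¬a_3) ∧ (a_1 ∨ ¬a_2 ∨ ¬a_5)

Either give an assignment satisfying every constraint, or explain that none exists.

Set a_1 = True.
  then (¬a_1 ∨ ¬a_3) forces a_3 = False.
  then (¬a_1 ∨ a_3 ∨ a_4) forces a_4 = True.
  then (a_3 ∨ ¬a_4 ∨ a_5) forces a_5 = True.
Set a_2 = True.
All clauses satisfied.

a_1=T; a_2=T; a_3=F; a_4=T; a_5=T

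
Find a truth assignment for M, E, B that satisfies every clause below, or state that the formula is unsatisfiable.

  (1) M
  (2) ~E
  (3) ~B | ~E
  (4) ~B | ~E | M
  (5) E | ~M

UNSATISFIABLE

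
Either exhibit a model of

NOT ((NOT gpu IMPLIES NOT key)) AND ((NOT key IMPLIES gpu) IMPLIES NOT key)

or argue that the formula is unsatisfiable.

UNSATISFIABLE

Case key = True: the conjunct (NOT key IMPLIES gpu) IMPLIES NOT key becomes (False IMPLIES gpu) IMPLIES NOT True = False.
Case key = False: the conjunct NOT ((NOT gpu IMPLIES NOT key)) becomes NOT ((NOT gpu IMPLIES True)) = False.
Both cases fail — unsatisfiable.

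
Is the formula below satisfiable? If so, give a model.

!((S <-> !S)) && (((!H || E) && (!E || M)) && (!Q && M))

H = False, M = True, S = True, E = False, Q = False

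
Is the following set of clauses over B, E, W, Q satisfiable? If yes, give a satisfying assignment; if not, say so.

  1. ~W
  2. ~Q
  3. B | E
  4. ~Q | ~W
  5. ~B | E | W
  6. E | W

B=T; E=T; W=F; Q=F

Unit clause (~W) forces W = False.
Unit clause (~Q) forces Q = False.
In (E | W) only E is left, so E = True.
Set B = True.
Check each clause:
  (~W): ~W holds.
  (~Q): ~Q holds.
  (B | E): B holds.
  (~Q | ~W): ~Q holds.
  (~B | E | W): E holds.
  (E | W): E holds.
All clauses satisfied.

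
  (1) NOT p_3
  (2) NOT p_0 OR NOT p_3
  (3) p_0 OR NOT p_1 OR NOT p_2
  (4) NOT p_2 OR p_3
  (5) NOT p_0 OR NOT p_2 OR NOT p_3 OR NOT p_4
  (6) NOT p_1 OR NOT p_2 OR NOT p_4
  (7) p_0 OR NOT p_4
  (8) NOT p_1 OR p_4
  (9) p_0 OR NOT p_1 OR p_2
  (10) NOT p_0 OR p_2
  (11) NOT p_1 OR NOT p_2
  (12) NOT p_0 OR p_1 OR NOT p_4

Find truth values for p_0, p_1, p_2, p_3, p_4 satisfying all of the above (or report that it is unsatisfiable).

p_0 = False; p_1 = False; p_2 = False; p_3 = False; p_4 = False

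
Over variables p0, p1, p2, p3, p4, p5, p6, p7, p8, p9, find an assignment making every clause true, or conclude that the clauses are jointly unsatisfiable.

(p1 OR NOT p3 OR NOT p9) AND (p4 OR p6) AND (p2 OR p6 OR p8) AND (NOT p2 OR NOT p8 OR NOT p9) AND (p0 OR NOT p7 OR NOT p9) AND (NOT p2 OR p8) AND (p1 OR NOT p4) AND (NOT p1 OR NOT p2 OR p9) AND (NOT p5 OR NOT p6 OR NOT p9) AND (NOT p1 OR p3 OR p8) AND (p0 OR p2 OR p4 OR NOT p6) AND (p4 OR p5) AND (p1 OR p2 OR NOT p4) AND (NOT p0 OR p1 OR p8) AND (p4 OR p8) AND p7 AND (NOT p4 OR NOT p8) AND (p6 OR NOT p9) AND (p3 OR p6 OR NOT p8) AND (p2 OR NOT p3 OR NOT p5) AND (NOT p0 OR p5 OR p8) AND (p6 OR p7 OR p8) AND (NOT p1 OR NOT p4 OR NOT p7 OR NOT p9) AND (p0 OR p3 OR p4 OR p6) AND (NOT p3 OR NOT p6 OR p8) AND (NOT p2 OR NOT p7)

p0 = True; p1 = False; p2 = False; p3 = False; p4 = False; p5 = True; p6 = True; p7 = True; p8 = True; p9 = False

Unit clause (p7) forces p7 = True.
In (NOT p2 OR NOT p7) only NOT p2 is left, so p2 = False.
Set p0 = True.
Set p1 = False.
  then (p1 OR NOT p4) forces p4 = False.
  then (p4 OR p5) forces p5 = True.
  then (NOT p0 OR p1 OR p8) forces p8 = True.
  then (p2 OR NOT p3 OR NOT p5) forces p3 = False.
  then (p4 OR p6) forces p6 = True.
  then (NOT p5 OR NOT p6 OR NOT p9) forces p9 = False.
All clauses satisfied.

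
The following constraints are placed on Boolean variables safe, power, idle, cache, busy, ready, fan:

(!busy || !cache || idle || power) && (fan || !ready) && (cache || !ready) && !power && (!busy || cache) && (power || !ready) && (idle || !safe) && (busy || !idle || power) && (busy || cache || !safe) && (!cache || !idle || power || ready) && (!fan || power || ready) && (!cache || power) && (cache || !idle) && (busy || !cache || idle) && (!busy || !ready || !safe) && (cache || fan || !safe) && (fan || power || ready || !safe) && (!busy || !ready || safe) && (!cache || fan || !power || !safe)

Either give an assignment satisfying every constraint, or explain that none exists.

Unit clause (!power) forces power = False.
In (power || !ready) only !ready is left, so ready = False.
In (!fan || power || ready) only !fan is left, so fan = False.
In (!cache || power) only !cache is left, so cache = False.
In (cache || !idle) only !idle is left, so idle = False.
In (cache || fan || !safe) only !safe is left, so safe = False.
In (!busy || cache) only !busy is left, so busy = False.
All clauses satisfied.

safe = False, power = False, idle = False, cache = False, busy = False, ready = False, fan = False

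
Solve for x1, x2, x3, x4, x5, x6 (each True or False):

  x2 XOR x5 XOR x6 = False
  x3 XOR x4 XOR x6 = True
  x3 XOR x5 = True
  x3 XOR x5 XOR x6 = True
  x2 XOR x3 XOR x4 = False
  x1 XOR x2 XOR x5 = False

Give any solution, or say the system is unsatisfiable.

x1 = False, x2 = True, x3 = False, x4 = True, x5 = True, x6 = False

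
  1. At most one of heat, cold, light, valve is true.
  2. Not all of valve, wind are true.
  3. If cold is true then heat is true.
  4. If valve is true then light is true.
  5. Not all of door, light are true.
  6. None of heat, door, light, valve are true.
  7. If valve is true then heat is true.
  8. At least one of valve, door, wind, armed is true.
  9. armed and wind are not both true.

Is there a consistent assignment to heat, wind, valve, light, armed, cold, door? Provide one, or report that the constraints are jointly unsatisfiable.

heat = False, wind = False, valve = False, light = False, armed = True, cold = False, door = False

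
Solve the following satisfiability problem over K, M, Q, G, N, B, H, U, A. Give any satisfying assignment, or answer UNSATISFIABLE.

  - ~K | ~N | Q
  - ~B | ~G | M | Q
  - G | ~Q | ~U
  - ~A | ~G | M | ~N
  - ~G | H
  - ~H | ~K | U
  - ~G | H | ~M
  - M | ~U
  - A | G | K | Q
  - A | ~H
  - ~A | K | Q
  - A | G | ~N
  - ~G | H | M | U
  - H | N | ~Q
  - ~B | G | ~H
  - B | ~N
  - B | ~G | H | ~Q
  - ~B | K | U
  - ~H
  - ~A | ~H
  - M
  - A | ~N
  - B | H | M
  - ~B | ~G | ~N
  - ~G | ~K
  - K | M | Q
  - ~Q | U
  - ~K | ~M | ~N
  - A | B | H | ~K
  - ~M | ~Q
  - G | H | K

Unit clause (~H) forces H = False.
Unit clause (M) forces M = True.
In (~M | ~Q) only ~Q is left, so Q = False.
In (~G | H) only ~G is left, so G = False.
In (G | H | K) only K is left, so K = True.
In (~K | ~N | Q) only ~N is left, so N = False.
Set B = False.
  then (A | B | H | ~K) forces A = True.
Set U = False.
All clauses satisfied.

K: True, M: True, Q: False, G: False, N: False, B: False, H: False, U: False, A: True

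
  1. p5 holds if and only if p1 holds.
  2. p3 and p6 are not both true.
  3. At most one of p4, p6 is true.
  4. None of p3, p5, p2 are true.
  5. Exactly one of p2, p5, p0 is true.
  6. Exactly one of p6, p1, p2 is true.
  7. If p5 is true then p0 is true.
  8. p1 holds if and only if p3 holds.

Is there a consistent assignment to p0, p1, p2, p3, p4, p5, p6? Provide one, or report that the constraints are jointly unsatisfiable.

p0: True, p1: False, p2: False, p3: False, p4: False, p5: False, p6: True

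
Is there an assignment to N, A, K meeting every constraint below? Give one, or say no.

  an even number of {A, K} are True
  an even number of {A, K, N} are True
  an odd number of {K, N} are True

N: False; A: True; K: True

{A, K}: 2 true → even ✓
{A, K, N}: 2 true → even ✓
{K, N}: 1 true → odd ✓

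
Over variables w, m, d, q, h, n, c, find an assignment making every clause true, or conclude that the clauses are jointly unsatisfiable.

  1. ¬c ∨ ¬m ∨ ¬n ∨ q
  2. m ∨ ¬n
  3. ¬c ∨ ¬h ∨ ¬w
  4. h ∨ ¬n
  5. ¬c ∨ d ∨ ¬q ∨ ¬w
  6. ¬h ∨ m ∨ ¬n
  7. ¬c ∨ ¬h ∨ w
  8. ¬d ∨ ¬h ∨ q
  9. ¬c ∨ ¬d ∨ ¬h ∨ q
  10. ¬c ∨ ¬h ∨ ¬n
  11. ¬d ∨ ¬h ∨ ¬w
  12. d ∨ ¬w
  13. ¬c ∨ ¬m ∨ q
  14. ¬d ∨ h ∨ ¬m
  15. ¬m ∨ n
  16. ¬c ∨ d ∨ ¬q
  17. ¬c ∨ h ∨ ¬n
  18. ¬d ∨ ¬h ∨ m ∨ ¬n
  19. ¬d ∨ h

Set w = False.
Set m = False.
  then (m ∨ ¬n) forces n = False.
Set d = False.
Set q = True.
  then (¬c ∨ d ∨ ¬q) forces c = False.
Set h = False.
All clauses satisfied.

w=F, m=F, d=F, q=T, h=F, n=F, c=F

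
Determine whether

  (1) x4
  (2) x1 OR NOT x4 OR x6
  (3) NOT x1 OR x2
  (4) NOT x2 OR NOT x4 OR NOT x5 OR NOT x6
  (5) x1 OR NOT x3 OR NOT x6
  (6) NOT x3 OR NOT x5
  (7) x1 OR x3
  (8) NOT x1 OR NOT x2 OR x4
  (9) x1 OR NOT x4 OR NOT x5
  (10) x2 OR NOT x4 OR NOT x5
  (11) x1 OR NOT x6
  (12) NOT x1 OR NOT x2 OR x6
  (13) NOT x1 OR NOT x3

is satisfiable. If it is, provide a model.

Unit clause (x4) forces x4 = True.
Try x1 = False:
  (x1 OR NOT x4 OR x6) forces x6 = True.
  clause (x1 OR NOT x6) is falsified — backtrack.
So x1 = True.
  then (NOT x1 OR x2) forces x2 = True.
  then (NOT x1 OR NOT x2 OR x6) forces x6 = True.
  then (NOT x1 OR NOT x3) forces x3 = False.
  then (NOT x2 OR NOT x4 OR NOT x5 OR NOT x6) forces x5 = False.
All clauses satisfied.

x1: True, x2: True, x3: False, x4: True, x5: False, x6: True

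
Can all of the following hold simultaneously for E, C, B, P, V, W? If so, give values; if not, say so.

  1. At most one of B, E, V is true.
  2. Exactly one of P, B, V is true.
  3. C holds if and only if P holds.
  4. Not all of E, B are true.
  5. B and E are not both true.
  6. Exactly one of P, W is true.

E=T, C=T, B=F, P=T, V=F, W=F

  (1) {B, E, V}: 1 true — at most one ✓
  (2) {P, B, V}: 1 true — exactly one ✓
  (3) C=T, P=T — same ✓
  (4) {E, B}: 1/2 true — not all ✓
  (5) B=F, E=T — not both ✓
  (6) {P, W}: 1 true — exactly one ✓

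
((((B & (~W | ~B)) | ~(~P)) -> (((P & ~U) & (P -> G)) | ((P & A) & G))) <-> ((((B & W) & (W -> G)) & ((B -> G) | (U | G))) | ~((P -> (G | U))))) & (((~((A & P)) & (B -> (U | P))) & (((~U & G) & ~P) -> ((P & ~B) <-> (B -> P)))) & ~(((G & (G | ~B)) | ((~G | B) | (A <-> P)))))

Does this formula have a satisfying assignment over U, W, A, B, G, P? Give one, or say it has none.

The formula is unsatisfiable.

The conjunct ~(((G & (G | ~B)) | ((~G | B) | (A <-> P)))) is unsatisfiable on its own:
  G = True: this becomes ~((True | (B | (A <-> P)))) = False.
  G = False: this becomes ~((False | True)) = False.
So the whole conjunction is unsatisfiable.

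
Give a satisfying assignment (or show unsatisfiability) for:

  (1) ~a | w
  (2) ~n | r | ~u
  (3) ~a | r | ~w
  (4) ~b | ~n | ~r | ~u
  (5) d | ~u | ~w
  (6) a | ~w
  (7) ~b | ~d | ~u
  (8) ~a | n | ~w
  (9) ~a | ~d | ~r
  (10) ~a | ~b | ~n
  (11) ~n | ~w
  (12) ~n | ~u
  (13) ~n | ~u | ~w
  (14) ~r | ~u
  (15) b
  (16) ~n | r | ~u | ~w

Unit clause (b) forces b = True.
Try a = True:
  (~a | w) forces w = True.
  (~a | r | ~w) forces r = True.
  (~a | n | ~w) forces n = True.
  clause (~a | ~b | ~n) is falsified — backtrack.
So a = False.
  then (a | ~w) forces w = False.
Set d = True.
  then (~b | ~d | ~u) forces u = False.
Set r = True.
Set n = False.
All clauses satisfied.

a=F, w=F, d=T, b=T, u=F, r=T, n=F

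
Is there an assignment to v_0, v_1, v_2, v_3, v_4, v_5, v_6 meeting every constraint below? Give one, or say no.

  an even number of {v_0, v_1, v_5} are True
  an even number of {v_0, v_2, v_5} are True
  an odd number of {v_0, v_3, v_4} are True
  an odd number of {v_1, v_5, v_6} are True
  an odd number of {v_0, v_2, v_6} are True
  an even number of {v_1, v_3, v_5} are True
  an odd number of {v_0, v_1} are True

v_0: True; v_1: False; v_2: False; v_3: True; v_4: True; v_5: True; v_6: False

{v_0, v_1, v_5}: 2 true → even ✓
{v_0, v_2, v_5}: 2 true → even ✓
{v_0, v_3, v_4}: 3 true → odd ✓
{v_1, v_5, v_6}: 1 true → odd ✓
{v_0, v_2, v_6}: 1 true → odd ✓
{v_1, v_3, v_5}: 2 true → even ✓
{v_0, v_1}: 1 true → odd ✓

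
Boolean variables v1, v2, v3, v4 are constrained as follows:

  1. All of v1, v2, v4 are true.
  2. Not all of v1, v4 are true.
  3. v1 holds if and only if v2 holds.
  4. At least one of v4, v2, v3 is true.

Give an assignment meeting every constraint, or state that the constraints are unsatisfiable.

Unsatisfiable — no assignment works.

Case v4 = True:
  (1) forces v1 = True.
  Constraint (2) is violated (v1=T, v4=T) — contradiction.
Case v4 = False:
  Constraint (1) is violated (v4=F) — contradiction.
Both cases fail — unsatisfiable.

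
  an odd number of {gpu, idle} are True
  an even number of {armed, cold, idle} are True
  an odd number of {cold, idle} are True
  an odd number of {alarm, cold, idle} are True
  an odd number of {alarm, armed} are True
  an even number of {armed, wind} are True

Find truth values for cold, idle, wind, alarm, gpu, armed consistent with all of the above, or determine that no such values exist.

cold = False; idle = True; wind = True; alarm = False; gpu = False; armed = True

{gpu, idle}: 1 true → odd ✓
{armed, cold, idle}: 2 true → even ✓
{cold, idle}: 1 true → odd ✓
{alarm, cold, idle}: 1 true → odd ✓
{alarm, armed}: 1 true → odd ✓
{armed, wind}: 2 true → even ✓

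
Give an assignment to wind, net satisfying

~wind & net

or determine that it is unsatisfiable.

wind: False; net: True

  ~wind = True
Both conjuncts True, so the formula holds.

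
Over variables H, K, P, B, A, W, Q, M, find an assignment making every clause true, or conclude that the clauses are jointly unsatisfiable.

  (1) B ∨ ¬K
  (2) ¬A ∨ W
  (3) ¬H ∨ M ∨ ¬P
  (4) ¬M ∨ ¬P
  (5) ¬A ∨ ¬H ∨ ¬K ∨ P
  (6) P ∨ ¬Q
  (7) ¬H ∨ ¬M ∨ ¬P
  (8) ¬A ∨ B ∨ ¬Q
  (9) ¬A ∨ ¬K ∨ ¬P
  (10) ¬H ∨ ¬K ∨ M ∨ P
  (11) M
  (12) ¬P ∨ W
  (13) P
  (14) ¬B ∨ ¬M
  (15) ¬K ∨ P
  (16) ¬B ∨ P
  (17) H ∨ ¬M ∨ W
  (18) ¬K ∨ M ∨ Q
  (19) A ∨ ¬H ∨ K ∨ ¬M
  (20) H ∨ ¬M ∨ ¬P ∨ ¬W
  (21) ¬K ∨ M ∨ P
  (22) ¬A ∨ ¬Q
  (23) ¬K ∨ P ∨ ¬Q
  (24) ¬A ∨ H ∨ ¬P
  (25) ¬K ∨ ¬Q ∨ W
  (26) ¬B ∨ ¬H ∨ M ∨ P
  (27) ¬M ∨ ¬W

Unsatisfiable — no assignment works.

Case P = True:
  (¬M ∨ ¬P) forces M = False.
  Clause (M) is falsified — contradiction.
Case P = False:
  Clause (P) is falsified — contradiction.
Both cases fail, so the formula is unsatisfiable.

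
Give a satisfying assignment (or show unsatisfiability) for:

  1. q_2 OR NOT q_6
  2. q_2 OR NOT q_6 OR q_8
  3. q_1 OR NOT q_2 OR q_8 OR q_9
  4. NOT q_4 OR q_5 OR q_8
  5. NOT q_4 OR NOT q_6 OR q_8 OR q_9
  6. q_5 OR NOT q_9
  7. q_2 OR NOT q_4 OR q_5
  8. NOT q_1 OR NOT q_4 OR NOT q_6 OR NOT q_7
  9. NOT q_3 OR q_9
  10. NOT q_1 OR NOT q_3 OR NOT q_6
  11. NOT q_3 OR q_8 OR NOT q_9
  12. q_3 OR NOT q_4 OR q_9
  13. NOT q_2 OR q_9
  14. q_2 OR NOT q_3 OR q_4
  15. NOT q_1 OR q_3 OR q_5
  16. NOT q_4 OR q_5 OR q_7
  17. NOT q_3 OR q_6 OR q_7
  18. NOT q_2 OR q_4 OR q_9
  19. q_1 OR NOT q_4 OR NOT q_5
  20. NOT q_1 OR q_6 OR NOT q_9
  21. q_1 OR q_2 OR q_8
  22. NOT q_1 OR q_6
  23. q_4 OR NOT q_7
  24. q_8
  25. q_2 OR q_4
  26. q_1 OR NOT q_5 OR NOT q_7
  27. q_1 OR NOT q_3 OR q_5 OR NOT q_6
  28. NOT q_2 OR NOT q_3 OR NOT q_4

Unit clause (q_8) forces q_8 = True.
Set q_1 = False.
Try q_2 = False:
  (q_2 OR NOT q_6) forces q_6 = False.
  (q_2 OR q_4) forces q_4 = True.
  (q_2 OR NOT q_4 OR q_5) forces q_5 = True.
  clause (q_1 OR NOT q_4 OR NOT q_5) is falsified — backtrack.
So q_2 = True.
  then (NOT q_2 OR q_9) forces q_9 = True.
  then (q_5 OR NOT q_9) forces q_5 = True.
  then (q_1 OR NOT q_4 OR NOT q_5) forces q_4 = False.
  then (q_4 OR NOT q_7) forces q_7 = False.
Set q_3 = False.
Set q_6 = False.
All clauses satisfied.

q_1 = False; q_2 = True; q_3 = False; q_4 = False; q_5 = True; q_6 = False; q_7 = False; q_8 = True; q_9 = True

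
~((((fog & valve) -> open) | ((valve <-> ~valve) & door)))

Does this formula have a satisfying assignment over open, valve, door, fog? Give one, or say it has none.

open = False; valve = True; door = False; fog = True

  ~((((fog & valve) -> open) | ((valve <-> ~valve) & door))) = True
    ((fog & valve) -> open) | ((valve <-> ~valve) & door) = False
      (fog & valve) -> open = False
        fog & valve = True
      (valve <-> ~valve) & door = False
        valve <-> ~valve = False
          ~valve = False
The formula evaluates to True.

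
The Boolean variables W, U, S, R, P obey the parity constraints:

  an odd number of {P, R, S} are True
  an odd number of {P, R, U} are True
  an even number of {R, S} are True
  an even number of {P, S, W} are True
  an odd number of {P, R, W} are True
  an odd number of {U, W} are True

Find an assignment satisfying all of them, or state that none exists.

Adding constraints 3, 4, 5 mod 2: every variable appears an even number of times on the left, so the left side is 0.
But the right sides sum to 1 (mod 2). 0 ≠ 1 — the system is inconsistent.

Unsatisfiable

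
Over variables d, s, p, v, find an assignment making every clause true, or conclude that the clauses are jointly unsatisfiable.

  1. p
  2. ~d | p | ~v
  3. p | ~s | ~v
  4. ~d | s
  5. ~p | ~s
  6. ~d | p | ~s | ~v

d: False, s: False, p: True, v: True

Unit clause (p) forces p = True.
In (~p | ~s) only ~s is left, so s = False.
In (~d | s) only ~d is left, so d = False.
Set v = True.
Check each clause:
  (p): p holds.
  (~d | p | ~v): ~d holds.
  (p | ~s | ~v): p holds.
  (~d | s): ~d holds.
  (~p | ~s): ~s holds.
  (~d | p | ~s | ~v): ~d holds.
All clauses satisfied.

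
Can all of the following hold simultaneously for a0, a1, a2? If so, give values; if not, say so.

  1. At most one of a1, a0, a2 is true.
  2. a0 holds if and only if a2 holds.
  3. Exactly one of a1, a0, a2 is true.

a0: False, a1: True, a2: False

  (1) {a1, a0, a2}: 1 true — at most one ✓
  (2) a0=F, a2=F — same ✓
  (3) {a1, a0, a2}: 1 true — exactly one ✓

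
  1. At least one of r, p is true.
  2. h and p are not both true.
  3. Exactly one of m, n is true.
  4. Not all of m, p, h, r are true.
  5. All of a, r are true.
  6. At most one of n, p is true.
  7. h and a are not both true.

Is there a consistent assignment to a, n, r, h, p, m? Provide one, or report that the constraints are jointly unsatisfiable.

a=T, n=F, r=T, h=F, p=F, m=T

  (1) {r, p}: 1 true — at least one ✓
  (2) h=F, p=F — not both ✓
  (3) {m, n}: 1 true — exactly one ✓
  (4) {m, p, h, r}: 2/4 true — not all ✓
  (5) {a, r}: all 2 true ✓
  (6) {n, p}: 0 true — at most one ✓
  (7) h=F, a=T — not both ✓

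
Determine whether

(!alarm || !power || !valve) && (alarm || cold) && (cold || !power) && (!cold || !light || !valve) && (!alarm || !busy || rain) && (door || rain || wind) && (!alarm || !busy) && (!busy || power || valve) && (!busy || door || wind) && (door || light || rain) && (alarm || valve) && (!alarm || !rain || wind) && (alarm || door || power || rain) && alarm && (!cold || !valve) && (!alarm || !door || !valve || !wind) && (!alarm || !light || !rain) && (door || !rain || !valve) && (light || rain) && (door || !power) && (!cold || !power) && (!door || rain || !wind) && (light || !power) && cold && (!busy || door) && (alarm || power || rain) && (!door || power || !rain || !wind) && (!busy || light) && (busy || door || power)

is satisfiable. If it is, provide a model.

wind = False; light = True; busy = False; valve = False; door = True; cold = True; power = False; rain = False; alarm = True

Unit clause (alarm) forces alarm = True.
Unit clause (cold) forces cold = True.
In (!alarm || !busy) only !busy is left, so busy = False.
In (!cold || !valve) only !valve is left, so valve = False.
In (!cold || !power) only !power is left, so power = False.
In (busy || door || power) only door is left, so door = True.
Try wind = True:
  (!door || rain || !wind) forces rain = True.
  clause (!door || power || !rain || !wind) is falsified — backtrack.
So wind = False.
  then (!alarm || !rain || wind) forces rain = False.
  then (light || rain) forces light = True.
All clauses satisfied.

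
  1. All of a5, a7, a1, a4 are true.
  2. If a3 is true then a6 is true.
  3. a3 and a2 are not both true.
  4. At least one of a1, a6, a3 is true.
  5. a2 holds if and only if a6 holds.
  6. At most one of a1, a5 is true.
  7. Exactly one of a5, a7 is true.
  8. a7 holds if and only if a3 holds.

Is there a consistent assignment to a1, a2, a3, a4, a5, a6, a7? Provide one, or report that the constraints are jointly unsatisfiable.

Case a1 = True:
  (1) forces a5 = True.
  Constraint (6) is violated (a1=T, a5=T) — contradiction.
Case a1 = False:
  Constraint (1) is violated (a1=F) — contradiction.
Both cases fail — unsatisfiable.

Unsatisfiable — no assignment works.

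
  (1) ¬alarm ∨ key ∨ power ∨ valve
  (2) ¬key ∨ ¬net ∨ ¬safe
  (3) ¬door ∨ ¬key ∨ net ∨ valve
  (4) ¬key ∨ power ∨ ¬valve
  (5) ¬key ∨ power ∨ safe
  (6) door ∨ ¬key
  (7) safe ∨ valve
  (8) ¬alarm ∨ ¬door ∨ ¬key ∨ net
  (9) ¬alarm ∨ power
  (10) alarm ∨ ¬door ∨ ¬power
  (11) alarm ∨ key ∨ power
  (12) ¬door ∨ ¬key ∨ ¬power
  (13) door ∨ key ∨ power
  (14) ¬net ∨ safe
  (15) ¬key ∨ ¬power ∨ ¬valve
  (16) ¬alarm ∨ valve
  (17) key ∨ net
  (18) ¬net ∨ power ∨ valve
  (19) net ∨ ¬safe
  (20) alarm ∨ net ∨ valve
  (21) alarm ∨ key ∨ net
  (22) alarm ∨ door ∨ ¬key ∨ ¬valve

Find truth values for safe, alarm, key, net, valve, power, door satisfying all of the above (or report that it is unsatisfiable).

safe=T; alarm=T; key=F; net=T; valve=T; power=T; door=F

Set safe = True.
  then (net ∨ ¬safe) forces net = True.
  then (¬key ∨ ¬net ∨ ¬safe) forces key = False.
Set alarm = True.
  then (¬alarm ∨ power) forces power = True.
  then (¬alarm ∨ valve) forces valve = True.
Set door = False.
All clauses satisfied.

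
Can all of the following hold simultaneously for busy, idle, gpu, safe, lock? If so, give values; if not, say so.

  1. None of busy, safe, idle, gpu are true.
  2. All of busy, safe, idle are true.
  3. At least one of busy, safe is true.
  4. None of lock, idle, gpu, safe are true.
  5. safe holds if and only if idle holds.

UNSATISFIABLE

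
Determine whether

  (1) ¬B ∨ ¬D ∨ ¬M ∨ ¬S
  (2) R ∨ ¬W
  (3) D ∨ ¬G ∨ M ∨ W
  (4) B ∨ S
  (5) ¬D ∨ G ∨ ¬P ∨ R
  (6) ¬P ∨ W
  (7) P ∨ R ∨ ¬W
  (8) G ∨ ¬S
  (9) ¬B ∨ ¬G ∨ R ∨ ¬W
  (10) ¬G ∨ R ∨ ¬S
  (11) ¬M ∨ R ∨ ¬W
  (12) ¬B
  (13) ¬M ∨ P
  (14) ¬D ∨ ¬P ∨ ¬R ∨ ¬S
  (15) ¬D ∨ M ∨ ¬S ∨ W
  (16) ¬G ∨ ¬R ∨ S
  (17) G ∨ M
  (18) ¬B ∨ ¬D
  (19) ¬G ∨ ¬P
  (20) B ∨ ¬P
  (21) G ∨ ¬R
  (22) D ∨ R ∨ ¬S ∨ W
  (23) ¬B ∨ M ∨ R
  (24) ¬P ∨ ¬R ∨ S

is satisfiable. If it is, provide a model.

Unit clause (¬B) forces B = False.
In (B ∨ ¬P) only ¬P is left, so P = False.
In (B ∨ S) only S is left, so S = True.
In (G ∨ ¬S) only G is left, so G = True.
In (¬G ∨ R ∨ ¬S) only R is left, so R = True.
In (¬M ∨ P) only ¬M is left, so M = False.
Set D = False.
  then (D ∨ ¬G ∨ M ∨ W) forces W = True.
All clauses satisfied.

D=F; G=T; R=T; B=F; S=T; W=T; P=F; M=F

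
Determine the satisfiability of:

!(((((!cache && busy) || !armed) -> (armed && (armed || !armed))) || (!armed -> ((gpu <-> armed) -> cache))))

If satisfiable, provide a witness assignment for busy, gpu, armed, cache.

busy = False; gpu = False; armed = False; cache = False

  !(((((!cache && busy) || !armed) -> (armed && (armed || !armed))) || (!armed -> ((gpu <-> armed) -> cache)))) = True
    (((!cache && busy) || !armed) -> (armed && (armed || !armed))) || (!armed -> ((gpu <-> armed) -> cache)) = False
      ((!cache && busy) || !armed) -> (armed && (armed || !armed)) = False
        (!cache && busy) || !armed = True
          !cache && busy = False
            !cache = True
          !armed = True
        armed && (armed || !armed) = False
          armed || !armed = True
            !armed = True
      !armed -> ((gpu <-> armed) -> cache) = False
        !armed = True
        (gpu <-> armed) -> cache = False
          gpu <-> armed = True
The formula evaluates to True.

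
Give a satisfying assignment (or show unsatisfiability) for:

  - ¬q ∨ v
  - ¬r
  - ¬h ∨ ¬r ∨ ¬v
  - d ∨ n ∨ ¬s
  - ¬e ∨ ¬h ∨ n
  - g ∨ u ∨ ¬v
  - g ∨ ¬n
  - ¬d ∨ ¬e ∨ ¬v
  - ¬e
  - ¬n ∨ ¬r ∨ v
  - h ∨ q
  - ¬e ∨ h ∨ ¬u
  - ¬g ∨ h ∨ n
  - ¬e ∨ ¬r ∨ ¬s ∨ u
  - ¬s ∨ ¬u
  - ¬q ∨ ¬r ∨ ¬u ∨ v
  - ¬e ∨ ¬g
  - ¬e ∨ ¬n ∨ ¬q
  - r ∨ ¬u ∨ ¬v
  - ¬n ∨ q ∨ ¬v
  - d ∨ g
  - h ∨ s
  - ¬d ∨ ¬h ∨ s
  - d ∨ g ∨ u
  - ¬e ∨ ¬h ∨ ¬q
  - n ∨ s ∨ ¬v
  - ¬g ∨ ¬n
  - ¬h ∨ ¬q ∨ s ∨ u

Unit clause (¬r) forces r = False.
Unit clause (¬e) forces e = False.
Set s = True.
  then (¬s ∨ ¬u) forces u = False.
Try n = True:
  (g ∨ ¬n) forces g = True.
  clause (¬g ∨ ¬n) is falsified — backtrack.
So n = False.
  then (d ∨ n ∨ ¬s) forces d = True.
Set h = True.
Set v = True.
  then (g ∨ u ∨ ¬v) forces g = True.
Set q = True.
All clauses satisfied.

s = True; e = False; n = False; d = True; h = True; v = True; r = False; u = False; q = True; g = True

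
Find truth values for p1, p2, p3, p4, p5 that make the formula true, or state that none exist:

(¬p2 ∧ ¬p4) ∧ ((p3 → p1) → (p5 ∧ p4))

p1=F; p2=F; p3=T; p4=F; p5=T

  ¬p2 ∧ ¬p4 = True
    ¬p2 = True
    ¬p4 = True
  (p3 → p1) → (p5 ∧ p4) = True
    p3 → p1 = False
    p5 ∧ p4 = False
Both conjuncts True, so the formula holds.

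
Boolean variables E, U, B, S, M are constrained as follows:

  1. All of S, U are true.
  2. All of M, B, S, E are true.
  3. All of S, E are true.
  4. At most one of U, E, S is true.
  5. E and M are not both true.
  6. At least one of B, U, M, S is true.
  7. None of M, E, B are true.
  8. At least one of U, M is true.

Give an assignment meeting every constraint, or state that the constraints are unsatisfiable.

UNSATISFIABLE

Case E = True:
  Constraint (7) is violated (E=T) — contradiction.
Case E = False:
  Constraint (2) is violated (E=F) — contradiction.
Both cases fail — unsatisfiable.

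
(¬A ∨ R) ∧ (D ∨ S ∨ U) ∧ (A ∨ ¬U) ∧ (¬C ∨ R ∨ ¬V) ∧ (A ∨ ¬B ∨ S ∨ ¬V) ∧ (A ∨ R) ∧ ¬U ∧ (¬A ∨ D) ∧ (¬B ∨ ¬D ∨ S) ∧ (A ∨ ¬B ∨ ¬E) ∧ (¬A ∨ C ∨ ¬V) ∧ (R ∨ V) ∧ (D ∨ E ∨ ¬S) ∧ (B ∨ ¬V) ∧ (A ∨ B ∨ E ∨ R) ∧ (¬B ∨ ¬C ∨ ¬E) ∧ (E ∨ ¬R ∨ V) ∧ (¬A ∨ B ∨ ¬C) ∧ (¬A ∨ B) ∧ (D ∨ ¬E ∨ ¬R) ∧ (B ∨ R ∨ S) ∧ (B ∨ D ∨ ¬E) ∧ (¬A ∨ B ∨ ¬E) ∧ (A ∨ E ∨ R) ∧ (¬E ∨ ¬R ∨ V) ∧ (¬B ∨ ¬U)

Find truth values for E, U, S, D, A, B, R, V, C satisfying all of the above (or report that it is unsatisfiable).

E: False, U: False, S: True, D: True, A: False, B: True, R: True, V: True, C: False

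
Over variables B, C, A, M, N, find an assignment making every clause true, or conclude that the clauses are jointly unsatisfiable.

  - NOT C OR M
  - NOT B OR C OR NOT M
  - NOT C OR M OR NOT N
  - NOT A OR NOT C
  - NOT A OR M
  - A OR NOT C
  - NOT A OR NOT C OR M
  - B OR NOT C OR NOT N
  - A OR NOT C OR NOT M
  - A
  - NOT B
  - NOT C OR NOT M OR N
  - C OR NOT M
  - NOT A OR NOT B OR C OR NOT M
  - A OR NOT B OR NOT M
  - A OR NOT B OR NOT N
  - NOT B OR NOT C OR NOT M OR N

No satisfying assignment exists.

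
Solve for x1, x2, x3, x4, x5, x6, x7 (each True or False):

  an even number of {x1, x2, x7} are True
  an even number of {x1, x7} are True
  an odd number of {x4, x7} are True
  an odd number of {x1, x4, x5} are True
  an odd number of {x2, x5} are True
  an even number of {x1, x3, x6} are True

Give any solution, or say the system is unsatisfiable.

The formula is unsatisfiable.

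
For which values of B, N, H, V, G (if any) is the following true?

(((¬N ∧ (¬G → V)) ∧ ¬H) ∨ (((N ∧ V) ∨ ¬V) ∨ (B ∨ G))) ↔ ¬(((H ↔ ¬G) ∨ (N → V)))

B = False, N = False, H = True, V = True, G = False

  (((¬N ∧ (¬G → V)) ∧ ¬H) ∨ (((N ∧ V) ∨ ¬V) ∨ (B ∨ G))) ↔ ¬(((H ↔ ¬G) ∨ (N → V))) = True
    ((¬N ∧ (¬G → V)) ∧ ¬H) ∨ (((N ∧ V) ∨ ¬V) ∨ (B ∨ G)) = False
      (¬N ∧ (¬G → V)) ∧ ¬H = False
        ¬N ∧ (¬G → V) = True
          ¬N = True
          ¬G → V = True
            ¬G = True
        ¬H = False
      ((N ∧ V) ∨ ¬V) ∨ (B ∨ G) = False
        (N ∧ V) ∨ ¬V = False
          N ∧ V = False
          ¬V = False
        B ∨ G = False
    ¬(((H ↔ ¬G) ∨ (N → V))) = False
      (H ↔ ¬G) ∨ (N → V) = True
        H ↔ ¬G = True
          ¬G = True
        N → V = True
The formula evaluates to True.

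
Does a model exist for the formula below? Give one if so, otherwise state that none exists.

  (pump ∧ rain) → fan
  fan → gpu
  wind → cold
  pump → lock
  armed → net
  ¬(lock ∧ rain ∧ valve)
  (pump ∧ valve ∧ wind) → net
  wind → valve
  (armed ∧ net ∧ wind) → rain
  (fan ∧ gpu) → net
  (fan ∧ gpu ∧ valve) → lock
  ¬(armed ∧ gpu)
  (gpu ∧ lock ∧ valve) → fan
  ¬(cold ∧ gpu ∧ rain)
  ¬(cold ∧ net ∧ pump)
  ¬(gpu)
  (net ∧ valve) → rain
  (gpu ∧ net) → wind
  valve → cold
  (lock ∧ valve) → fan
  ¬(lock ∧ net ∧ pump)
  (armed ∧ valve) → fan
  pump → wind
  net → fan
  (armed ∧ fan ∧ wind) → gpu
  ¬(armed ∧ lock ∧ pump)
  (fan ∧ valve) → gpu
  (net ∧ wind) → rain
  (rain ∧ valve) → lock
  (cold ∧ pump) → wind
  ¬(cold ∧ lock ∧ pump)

Unit clause (¬gpu) forces gpu = False.
In (¬fan ∨ gpu) only ¬fan is left, so fan = False.
In (fan ∨ ¬net) only ¬net is left, so net = False.
In (¬armed ∨ net) only ¬armed is left, so armed = False.
Try pump = True:
  (fan ∨ ¬pump ∨ ¬rain) forces rain = False.
  (¬pump ∨ wind) forces wind = True.
  (net ∨ ¬pump ∨ ¬valve ∨ ¬wind) forces valve = False.
  clause (valve ∨ ¬wind) is falsified — backtrack.
So pump = False.
Set rain = True.
Set lock = False.
  then (lock ∨ ¬rain ∨ ¬valve) forces valve = False.
  then (valve ∨ ¬wind) forces wind = False.
Set cold = True.
All clauses satisfied.

gpu=F, pump=F, rain=T, lock=F, armed=F, valve=F, cold=T, wind=F, net=F, fan=F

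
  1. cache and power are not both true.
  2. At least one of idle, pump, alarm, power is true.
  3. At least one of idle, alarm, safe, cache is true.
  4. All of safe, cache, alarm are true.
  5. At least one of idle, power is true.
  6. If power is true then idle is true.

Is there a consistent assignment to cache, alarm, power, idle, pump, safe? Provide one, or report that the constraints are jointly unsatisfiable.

cache = True, alarm = True, power = False, idle = True, pump = True, safe = True

  (1) cache=T, power=F — not both ✓
  (2) {idle, pump, alarm, power}: 3 true — at least one ✓
  (3) {idle, alarm, safe, cache}: 4 true — at least one ✓
  (4) {safe, cache, alarm}: all 3 true ✓
  (5) {idle, power}: 1 true — at least one ✓
  (6) power=F ⇒ idle: vacuous ✓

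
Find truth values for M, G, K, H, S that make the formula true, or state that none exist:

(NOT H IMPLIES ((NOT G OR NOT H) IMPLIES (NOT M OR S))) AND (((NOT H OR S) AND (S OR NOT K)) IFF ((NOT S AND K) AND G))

M=F; G=F; K=F; H=T; S=F

  NOT H IMPLIES ((NOT G OR NOT H) IMPLIES (NOT M OR S)) = True
    NOT H = False
    (NOT G OR NOT H) IMPLIES (NOT M OR S) = True
      NOT G OR NOT H = True
        NOT G = True
        NOT H = False
      NOT M OR S = True
        NOT M = True
  ((NOT H OR S) AND (S OR NOT K)) IFF ((NOT S AND K) AND G) = True
    (NOT H OR S) AND (S OR NOT K) = False
      NOT H OR S = False
        NOT H = False
      S OR NOT K = True
        NOT K = True
    (NOT S AND K) AND G = False
      NOT S AND K = False
        NOT S = True
Both conjuncts True, so the formula holds.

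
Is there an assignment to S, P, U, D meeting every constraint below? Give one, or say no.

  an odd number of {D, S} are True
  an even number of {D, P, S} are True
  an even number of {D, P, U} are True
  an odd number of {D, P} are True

S = True; P = True; U = True; D = False

{D, S}: 1 true → odd ✓
{D, P, S}: 2 true → even ✓
{D, P, U}: 2 true → even ✓
{D, P}: 1 true → odd ✓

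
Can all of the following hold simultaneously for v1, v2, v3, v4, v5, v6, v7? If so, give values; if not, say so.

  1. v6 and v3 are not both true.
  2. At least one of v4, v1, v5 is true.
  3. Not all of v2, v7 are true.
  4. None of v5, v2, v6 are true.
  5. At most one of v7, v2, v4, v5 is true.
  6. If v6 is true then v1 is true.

v1 = True, v2 = False, v3 = True, v4 = False, v5 = False, v6 = False, v7 = True

  (1) v6=F, v3=T — not both ✓
  (2) {v4, v1, v5}: 1 true — at least one ✓
  (3) {v2, v7}: 1/2 true — not all ✓
  (4) {v5, v2, v6}: 0 true — none ✓
  (5) {v7, v2, v4, v5}: 1 true — at most one ✓
  (6) v6=F ⇒ v1: vacuous ✓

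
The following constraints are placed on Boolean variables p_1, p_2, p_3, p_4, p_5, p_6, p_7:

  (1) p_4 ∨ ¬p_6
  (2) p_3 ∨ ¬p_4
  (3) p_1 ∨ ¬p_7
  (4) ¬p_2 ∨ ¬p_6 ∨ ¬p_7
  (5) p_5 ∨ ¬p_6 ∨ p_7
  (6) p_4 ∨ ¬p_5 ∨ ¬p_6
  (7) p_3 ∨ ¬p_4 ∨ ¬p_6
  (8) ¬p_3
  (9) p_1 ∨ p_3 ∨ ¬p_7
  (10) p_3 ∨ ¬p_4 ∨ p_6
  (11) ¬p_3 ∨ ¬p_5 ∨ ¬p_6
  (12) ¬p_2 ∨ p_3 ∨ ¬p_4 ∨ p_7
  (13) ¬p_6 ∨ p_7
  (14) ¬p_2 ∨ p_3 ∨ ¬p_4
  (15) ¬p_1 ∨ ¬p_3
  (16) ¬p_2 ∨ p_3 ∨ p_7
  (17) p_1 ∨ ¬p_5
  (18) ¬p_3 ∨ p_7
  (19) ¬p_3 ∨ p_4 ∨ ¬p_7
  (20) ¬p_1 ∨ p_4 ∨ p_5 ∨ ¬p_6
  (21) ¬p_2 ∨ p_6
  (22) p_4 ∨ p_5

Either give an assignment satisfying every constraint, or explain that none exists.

p_1 = True; p_2 = False; p_3 = False; p_4 = False; p_5 = True; p_6 = False; p_7 = False

Unit clause (¬p_3) forces p_3 = False.
In (p_3 ∨ ¬p_4) only ¬p_4 is left, so p_4 = False.
In (p_4 ∨ p_5) only p_5 is left, so p_5 = True.
In (p_4 ∨ ¬p_6) only ¬p_6 is left, so p_6 = False.
In (p_1 ∨ ¬p_5) only p_1 is left, so p_1 = True.
In (¬p_2 ∨ p_6) only ¬p_2 is left, so p_2 = False.
Set p_7 = False.
All clauses satisfied.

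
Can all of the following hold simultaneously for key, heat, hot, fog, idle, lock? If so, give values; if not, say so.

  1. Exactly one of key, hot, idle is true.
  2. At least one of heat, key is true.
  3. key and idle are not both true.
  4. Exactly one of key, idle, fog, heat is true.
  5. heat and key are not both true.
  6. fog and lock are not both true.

key = False, heat = True, hot = True, fog = False, idle = False, lock = False

  (1) {key, hot, idle}: 1 true — exactly one ✓
  (2) {heat, key}: 1 true — at least one ✓
  (3) key=F, idle=F — not both ✓
  (4) {key, idle, fog, heat}: 1 true — exactly one ✓
  (5) heat=T, key=F — not both ✓
  (6) fog=F, lock=F — not both ✓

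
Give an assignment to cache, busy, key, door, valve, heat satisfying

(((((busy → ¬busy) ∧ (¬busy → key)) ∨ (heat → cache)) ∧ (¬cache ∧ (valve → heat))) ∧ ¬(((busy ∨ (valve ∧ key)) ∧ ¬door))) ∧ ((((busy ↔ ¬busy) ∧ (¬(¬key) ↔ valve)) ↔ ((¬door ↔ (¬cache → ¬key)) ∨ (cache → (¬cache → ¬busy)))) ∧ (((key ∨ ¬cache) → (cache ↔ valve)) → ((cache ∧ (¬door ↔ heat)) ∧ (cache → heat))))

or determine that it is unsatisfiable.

The conjunct ((busy ↔ ¬busy) ∧ (¬(¬key) ↔ valve)) ↔ ((¬door ↔ (¬cache → ¬key)) ∨ (cache → (¬cache → ¬busy))) is unsatisfiable on its own:
  busy = True: simplifies to ¬(((¬door ↔ (¬cache → ¬key)) ∨ (cache → cache))).
    cache = True: this becomes ¬((¬door ∨ True)) = False.
    cache = False: this becomes ¬(((¬door ↔ ¬key) ∨ True)) = False.
  busy = False: this becomes (False ∧ (¬(¬key) ↔ valve)) ↔ ((¬door ↔ (¬cache → ¬key)) ∨ True) = False.
So the whole conjunction is unsatisfiable.

Unsatisfiable — no assignment works.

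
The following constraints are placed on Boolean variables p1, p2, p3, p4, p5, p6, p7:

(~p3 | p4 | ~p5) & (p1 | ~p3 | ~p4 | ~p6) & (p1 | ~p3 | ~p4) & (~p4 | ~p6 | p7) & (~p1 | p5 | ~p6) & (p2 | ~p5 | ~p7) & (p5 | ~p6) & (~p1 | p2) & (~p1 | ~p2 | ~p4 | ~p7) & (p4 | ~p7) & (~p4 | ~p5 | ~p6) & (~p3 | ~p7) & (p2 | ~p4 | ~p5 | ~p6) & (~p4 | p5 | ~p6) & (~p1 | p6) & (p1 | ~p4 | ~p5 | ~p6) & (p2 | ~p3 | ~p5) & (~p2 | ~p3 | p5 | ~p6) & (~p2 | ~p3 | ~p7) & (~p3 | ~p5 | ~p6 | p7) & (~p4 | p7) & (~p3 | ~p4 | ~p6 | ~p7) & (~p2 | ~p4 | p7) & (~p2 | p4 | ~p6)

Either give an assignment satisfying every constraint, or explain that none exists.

p1 = False; p2 = True; p3 = False; p4 = True; p5 = True; p6 = False; p7 = True

Try p1 = True:
  (~p1 | p2) forces p2 = True.
  (~p1 | p6) forces p6 = True.
  (~p1 | p5 | ~p6) forces p5 = True.
  (~p4 | ~p5 | ~p6) forces p4 = False.
  clause (~p2 | p4 | ~p6) is falsified — backtrack.
So p1 = False.
Set p2 = True.
Set p3 = False.
Set p4 = True.
  then (~p4 | p7) forces p7 = True.
Set p5 = True.
  then (~p4 | ~p5 | ~p6) forces p6 = False.
All clauses satisfied.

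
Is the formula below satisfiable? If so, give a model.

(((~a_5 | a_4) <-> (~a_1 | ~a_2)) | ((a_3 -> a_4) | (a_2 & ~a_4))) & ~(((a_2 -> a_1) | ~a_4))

a_1 = False, a_2 = True, a_3 = False, a_4 = True, a_5 = True

  ((~a_5 | a_4) <-> (~a_1 | ~a_2)) | ((a_3 -> a_4) | (a_2 & ~a_4)) = True
    (~a_5 | a_4) <-> (~a_1 | ~a_2) = True
      ~a_5 | a_4 = True
        ~a_5 = False
      ~a_1 | ~a_2 = True
        ~a_1 = True
        ~a_2 = False
    (a_3 -> a_4) | (a_2 & ~a_4) = True
      a_3 -> a_4 = True
      a_2 & ~a_4 = False
        ~a_4 = False
  ~(((a_2 -> a_1) | ~a_4)) = True
    (a_2 -> a_1) | ~a_4 = False
      a_2 -> a_1 = False
      ~a_4 = False
Both conjuncts True, so the formula holds.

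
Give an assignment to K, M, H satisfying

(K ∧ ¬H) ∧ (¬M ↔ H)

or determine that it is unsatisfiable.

K: True; M: True; H: False

  K ∧ ¬H = True
    ¬H = True
  ¬M ↔ H = True
    ¬M = False
Both conjuncts True, so the formula holds.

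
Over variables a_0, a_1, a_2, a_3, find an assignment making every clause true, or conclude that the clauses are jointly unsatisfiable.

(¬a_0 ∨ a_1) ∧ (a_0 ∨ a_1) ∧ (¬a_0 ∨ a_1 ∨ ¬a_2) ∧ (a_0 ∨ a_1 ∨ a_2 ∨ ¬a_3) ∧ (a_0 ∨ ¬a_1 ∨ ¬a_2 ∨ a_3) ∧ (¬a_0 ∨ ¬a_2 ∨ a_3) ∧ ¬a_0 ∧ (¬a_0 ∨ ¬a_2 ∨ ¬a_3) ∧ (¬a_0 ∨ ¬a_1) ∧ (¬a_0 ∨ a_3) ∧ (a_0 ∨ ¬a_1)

The formula is unsatisfiable.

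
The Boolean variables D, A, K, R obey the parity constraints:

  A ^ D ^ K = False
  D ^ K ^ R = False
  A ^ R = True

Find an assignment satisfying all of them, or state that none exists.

UNSATISFIABLE

Adding constraints 1, 2, 3 mod 2: every variable appears an even number of times on the left, so the left side is 0.
But the right sides sum to 1 (mod 2). 0 ≠ 1 — the system is inconsistent.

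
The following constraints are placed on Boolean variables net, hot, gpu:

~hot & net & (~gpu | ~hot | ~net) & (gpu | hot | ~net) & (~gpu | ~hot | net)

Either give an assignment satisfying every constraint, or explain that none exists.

Unit clause (~hot) forces hot = False.
Unit clause (net) forces net = True.
In (gpu | hot | ~net) only gpu is left, so gpu = True.
All clauses satisfied.

net = True, hot = False, gpu = True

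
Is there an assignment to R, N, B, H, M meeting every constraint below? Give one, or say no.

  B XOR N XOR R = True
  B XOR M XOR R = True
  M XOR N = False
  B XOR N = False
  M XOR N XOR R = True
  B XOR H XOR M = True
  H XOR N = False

R = True, N = True, B = True, H = True, M = True

B XOR N XOR R = T XOR T XOR T = True ✓
B XOR M XOR R = T XOR T XOR T = True ✓
M XOR N = T XOR T = False ✓
B XOR N = T XOR T = False ✓
M XOR N XOR R = T XOR T XOR T = True ✓
B XOR H XOR M = T XOR T XOR T = True ✓
H XOR N = T XOR T = False ✓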